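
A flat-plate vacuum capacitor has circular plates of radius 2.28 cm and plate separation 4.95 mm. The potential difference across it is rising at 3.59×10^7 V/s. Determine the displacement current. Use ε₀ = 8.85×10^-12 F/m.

E = V/d so dE/dt = (dV/dt)/d = 7.253×10^9 V/(m·s), and I_d = ε₀ A dE/dt = (8.85×10^-12)(1.633×10^-3)(7.253×10^9) = 1.05×10^-4 A.

1.05×10^-4 A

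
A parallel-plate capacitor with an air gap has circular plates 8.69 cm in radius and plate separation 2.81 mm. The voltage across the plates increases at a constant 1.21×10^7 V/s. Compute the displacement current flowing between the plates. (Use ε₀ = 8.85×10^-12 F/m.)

9.04×10^-4 A

E = V/d so dE/dt = (dV/dt)/d = 4.306×10^9 V/(m·s), and I_d = ε₀ A dE/dt = (8.85×10^-12)(0.02372)(4.306×10^9) = 9.04×10^-4 A.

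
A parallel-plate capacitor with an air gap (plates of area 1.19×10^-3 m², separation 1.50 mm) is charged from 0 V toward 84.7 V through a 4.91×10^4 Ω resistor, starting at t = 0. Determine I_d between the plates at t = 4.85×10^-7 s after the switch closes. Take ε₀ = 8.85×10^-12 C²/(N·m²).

With C = ε₀A/d = (8.85×10^-12)(1.19×10^-3)/(1.50×10^-3) = 7.021×10^-12 F, the time constant is τ = RC = 3.447×10^-7 s, so t/τ = 1.407 and e^(−t/τ) = 0.2449.
I_d = I_cond = (V₀/R) e^(−t/τ) = (1.725×10^-3)(0.2449) = 4.22×10^-4 A.

4.22×10^-4 A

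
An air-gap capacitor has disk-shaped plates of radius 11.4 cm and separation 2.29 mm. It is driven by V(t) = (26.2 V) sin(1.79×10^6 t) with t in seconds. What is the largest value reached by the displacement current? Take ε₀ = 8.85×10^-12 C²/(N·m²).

(dE/dt)_max = V₀ω/d = 2.048×10^10 V/(m·s); ω = 1.79×10^6 rad/s.
I_d,max = ε₀ A (dE/dt)_max = (8.85×10^-12)(0.04083)(2.048×10^10) = 7.40×10^-3 A.

7.40×10^-3 A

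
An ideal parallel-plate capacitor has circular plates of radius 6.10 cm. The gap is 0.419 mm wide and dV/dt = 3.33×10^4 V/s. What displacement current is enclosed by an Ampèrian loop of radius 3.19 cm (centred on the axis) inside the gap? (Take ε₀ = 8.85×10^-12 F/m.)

2.25×10^-6 A

dE/dt = (dV/dt)/d = 7.947×10^7 V/(m·s); I_d = ε₀(πR²)(dE/dt) = (8.85×10^-12)(0.01169)(7.947×10^7) = 8.222×10^-6 A.
The field is uniform, so I_d,enc = I_d (r/R)² = (8.222×10^-6)(3.19/6.10)² = 2.25×10^-6 A.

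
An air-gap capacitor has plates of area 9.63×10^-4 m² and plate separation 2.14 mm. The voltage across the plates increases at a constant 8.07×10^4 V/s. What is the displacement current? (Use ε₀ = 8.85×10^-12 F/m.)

E = V/d so dE/dt = (dV/dt)/d = 3.771×10^7 V/(m·s), and I_d = ε₀ A dE/dt = (8.85×10^-12)(9.63×10^-4)(3.771×10^7) = 3.21×10^-7 A.

3.21×10^-7 A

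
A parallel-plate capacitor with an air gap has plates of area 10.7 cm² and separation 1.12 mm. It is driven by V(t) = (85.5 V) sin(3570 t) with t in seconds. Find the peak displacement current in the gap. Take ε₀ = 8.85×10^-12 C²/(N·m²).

2.58×10^-6 A

The displacement current equals the conduction current C dV/dt, which peaks at C V₀ ω.
With C = ε₀A/d = (8.85×10^-12)(1.07×10^-3)/(1.12×10^-3) = 8.455×10^-12 F and ω = 3570 rad/s, I_d,max = (8.455×10^-12)(85.5)(3570) = 2.58×10^-6 A.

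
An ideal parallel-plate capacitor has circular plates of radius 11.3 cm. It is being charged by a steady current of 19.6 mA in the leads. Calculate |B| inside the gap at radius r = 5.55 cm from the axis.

1.70×10^-8 T

By continuity the displacement current in the gap matches the conduction current: I_d = 0.0196 A.
For r < R the Ampère–Maxwell law gives B(2πr) = μ₀ I_d (r²/R²), so B = μ₀ I_d r/(2πR²) = (4π×10^-7)(0.0196)(0.0555)/(2π·0.113²) = 1.70×10^-8 T.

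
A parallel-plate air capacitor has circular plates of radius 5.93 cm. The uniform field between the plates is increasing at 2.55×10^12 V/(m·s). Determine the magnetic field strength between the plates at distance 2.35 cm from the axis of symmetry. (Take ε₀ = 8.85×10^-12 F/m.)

Total displacement current: I_d = ε₀(πR²)(dE/dt) = (8.85×10^-12)(0.01105)(2.55×10^12) = 0.2494 A.
An Ampèrian loop of radius r encloses a fraction (r/R)² of I_d. Then B·2πr = μ₀ I_d (r/R)², giving B = μ₀ I_d r/(2πR²) = 3.33×10^-7 T.

3.33×10^-7 T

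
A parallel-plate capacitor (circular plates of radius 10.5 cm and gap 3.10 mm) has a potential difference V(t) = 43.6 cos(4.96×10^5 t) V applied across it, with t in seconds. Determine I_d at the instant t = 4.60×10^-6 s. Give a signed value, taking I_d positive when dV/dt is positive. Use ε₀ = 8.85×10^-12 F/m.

dE/dt = (V₀ω/d)·−sin(ωt) with ωt = 2.2816 rad: (43.6)(4.96×10^5)(-0.7578)/(3.10×10^-3) = -5.286×10^9 V/(m·s).
I_d = ε₀ A dE/dt = (8.85×10^-12)(0.03464)(-5.286×10^9) = -1.62×10^-3 A.

-1.62×10^-3 A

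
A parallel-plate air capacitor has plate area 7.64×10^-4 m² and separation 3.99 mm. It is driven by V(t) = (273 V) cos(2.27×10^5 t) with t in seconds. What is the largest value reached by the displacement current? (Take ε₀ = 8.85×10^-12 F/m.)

1.05×10^-4 A

(dE/dt)_max = V₀ω/d = 1.553×10^10 V/(m·s); ω = 2.27×10^5 rad/s.
I_d,max = ε₀ A (dE/dt)_max = (8.85×10^-12)(7.64×10^-4)(1.553×10^10) = 1.05×10^-4 A.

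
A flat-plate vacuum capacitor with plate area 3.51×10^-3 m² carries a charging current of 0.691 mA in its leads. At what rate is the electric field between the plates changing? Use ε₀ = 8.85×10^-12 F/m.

The displacement current between the plates equals the conduction current, I_d = 0.691 mA.
Inverting I_d = ε₀ A dE/dt gives dE/dt = 6.91×10^-4 / (8.85×10^-12 · 3.51×10^-3) = 2.22×10^10 V/(m·s).

2.22×10^10 V/(m·s)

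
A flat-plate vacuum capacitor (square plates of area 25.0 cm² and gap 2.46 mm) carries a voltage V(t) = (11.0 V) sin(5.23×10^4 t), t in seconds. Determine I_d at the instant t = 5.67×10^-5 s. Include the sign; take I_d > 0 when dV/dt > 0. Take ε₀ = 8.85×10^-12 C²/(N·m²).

dE/dt = (V₀ω/d)·cos(ωt) with ωt = 2.96541 rad: (11.0)(5.23×10^4)(-0.9845)/(2.46×10^-3) = -2.302×10^8 V/(m·s).
I_d = ε₀ A dE/dt = (8.85×10^-12)(2.50×10^-3)(-2.302×10^8) = -5.09×10^-6 A.

-5.09×10^-6 A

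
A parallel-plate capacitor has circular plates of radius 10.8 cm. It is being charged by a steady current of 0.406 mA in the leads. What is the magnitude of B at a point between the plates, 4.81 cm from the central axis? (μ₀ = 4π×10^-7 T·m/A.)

3.35×10^-10 T

No conduction current crosses the gap, so I_d there equals the 4.06×10^-4 A in the leads.
An Ampèrian loop of radius r encloses a fraction (r/R)² of I_d. Then B·2πr = μ₀ I_d (r/R)², giving B = μ₀ I_d r/(2πR²) = 3.35×10^-10 T.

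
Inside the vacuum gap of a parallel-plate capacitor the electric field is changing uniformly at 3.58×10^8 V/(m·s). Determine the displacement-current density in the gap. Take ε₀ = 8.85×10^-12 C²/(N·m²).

3.17×10^-3 A/m²

J_d = ε₀ dE/dt = (8.85×10^-12)(3.58×10^8) = 3.17×10^-3 A/m².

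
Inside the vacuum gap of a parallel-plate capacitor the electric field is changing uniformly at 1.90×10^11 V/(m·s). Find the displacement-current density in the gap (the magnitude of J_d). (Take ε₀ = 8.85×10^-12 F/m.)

J_d = ε₀ dE/dt = (8.85×10^-12)(1.90×10^11) = 1.68 A/m².

1.68 A/m²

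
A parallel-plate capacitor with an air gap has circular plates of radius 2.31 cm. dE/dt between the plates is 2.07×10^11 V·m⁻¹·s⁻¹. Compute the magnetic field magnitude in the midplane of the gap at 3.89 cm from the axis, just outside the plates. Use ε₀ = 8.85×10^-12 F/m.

I_d = ε₀ dΦ_E/dt = ε₀ πR² (dE/dt) = (8.85×10^-12)(1.676×10^-3)(2.07×10^11) = 3.070×10^-3 A through the full plate area.
With r > R the enclosed displacement current is the full I_d; B = μ₀ I_d / (2πr) = 1.58×10^-8 T.

1.58×10^-8 T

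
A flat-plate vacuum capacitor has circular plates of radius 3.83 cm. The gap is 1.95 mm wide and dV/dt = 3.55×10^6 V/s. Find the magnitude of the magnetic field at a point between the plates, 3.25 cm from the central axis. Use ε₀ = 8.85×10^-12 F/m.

3.29×10^-10 T

I_d = C dV/dt with C = ε₀πR²/d = 2.091×10^-11 F, so I_d = (2.091×10^-11)(3.55×10^6) = 7.423×10^-5 A.
For r < R the Ampère–Maxwell law gives B(2πr) = μ₀ I_d (r²/R²), so B = μ₀ I_d r/(2πR²) = (4π×10^-7)(7.423×10^-5)(0.0325)/(2π·0.0383²) = 3.29×10^-10 T.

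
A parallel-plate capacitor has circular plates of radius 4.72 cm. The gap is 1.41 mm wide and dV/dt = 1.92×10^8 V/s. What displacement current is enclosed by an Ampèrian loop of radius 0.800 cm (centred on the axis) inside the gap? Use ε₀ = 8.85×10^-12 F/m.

I_d = C dV/dt with C = ε₀πR²/d = 4.393×10^-11 F, so I_d = (4.393×10^-11)(1.92×10^8) = 8.435×10^-3 A.
Since J_d is uniform, the enclosed fraction is (r/R)² = 0.02873, giving I_d,enc = 2.42×10^-4 A.

2.42×10^-4 A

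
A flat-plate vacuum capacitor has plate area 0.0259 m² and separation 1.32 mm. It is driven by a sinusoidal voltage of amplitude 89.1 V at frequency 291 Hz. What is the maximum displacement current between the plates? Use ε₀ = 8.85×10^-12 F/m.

2.83×10^-5 A

(dE/dt)_max = V₀ω/d = 1.234×10^8 V/(m·s); ω = 2πf = 1828 rad/s.
I_d,max = ε₀ A (dE/dt)_max = (8.85×10^-12)(0.0259)(1.234×10^8) = 2.83×10^-5 A.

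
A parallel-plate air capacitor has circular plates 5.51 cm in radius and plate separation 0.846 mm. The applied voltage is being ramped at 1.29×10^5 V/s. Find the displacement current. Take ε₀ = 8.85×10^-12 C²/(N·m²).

1.29×10^-5 A

The field between the plates is E = V/d, so dE/dt = (1.29×10^5)/(8.46×10^-4 m) = 1.525×10^8 V/(m·s).
I_d = ε₀ A (dE/dt) = (8.85×10^-12)(9.538×10^-3)(1.525×10^8) = 1.29×10^-5 A.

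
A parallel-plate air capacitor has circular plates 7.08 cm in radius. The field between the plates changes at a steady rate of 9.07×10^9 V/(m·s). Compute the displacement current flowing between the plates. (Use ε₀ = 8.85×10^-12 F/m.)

1.26×10^-3 A

I_d = ε₀ A (dE/dt) = (8.85×10^-12)(0.01575 m²)(9.07×10^9) = 1.26×10^-3 A.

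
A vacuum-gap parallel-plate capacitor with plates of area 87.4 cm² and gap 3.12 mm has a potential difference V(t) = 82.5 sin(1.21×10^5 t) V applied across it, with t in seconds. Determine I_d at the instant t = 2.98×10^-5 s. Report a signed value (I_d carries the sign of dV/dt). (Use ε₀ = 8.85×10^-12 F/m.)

-2.21×10^-4 A

C = ε₀A/d = (8.85×10^-12)(8.74×10^-3)/(3.12×10^-3) = 2.479×10^-11 F. dV/dt = V₀ω·cos(ωt); at ωt = 3.6058 rad this factor is -0.8942.
I_d = C dV/dt = (2.479×10^-11)(82.5)(1.21×10^5)(-0.8942) = -2.21×10^-4 A.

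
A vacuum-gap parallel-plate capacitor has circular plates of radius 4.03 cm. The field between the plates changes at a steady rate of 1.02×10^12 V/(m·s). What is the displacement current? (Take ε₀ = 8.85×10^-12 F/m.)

0.0461 A

With a uniform field, Φ_E = EA, so I_d = ε₀ A dE/dt = 0.0461 A.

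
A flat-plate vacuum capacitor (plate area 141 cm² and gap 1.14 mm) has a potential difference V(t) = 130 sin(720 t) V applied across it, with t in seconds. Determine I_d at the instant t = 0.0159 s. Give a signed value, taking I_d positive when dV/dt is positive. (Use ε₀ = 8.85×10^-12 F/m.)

4.48×10^-6 A

C = ε₀A/d = (8.85×10^-12)(0.0141)/(1.14×10^-3) = 1.095×10^-10 F. dV/dt = V₀ω·cos(ωt); at ωt = 11.448 rad this factor is 0.4371.
I_d = C dV/dt = (1.095×10^-10)(130)(720)(0.4371) = 4.48×10^-6 A.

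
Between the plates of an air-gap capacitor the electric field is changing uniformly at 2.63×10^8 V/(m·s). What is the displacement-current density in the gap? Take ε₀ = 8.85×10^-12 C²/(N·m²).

J_d = ε₀ ∂E/∂t, so J_d = 2.33×10^-3 A/m².

2.33×10^-3 A/m²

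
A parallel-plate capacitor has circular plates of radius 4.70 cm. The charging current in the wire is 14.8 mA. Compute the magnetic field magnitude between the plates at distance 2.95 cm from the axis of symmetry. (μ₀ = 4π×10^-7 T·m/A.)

By continuity the displacement current in the gap matches the conduction current: I_d = 0.0148 A.
∮B·dl = μ₀ I_d,enc with I_d,enc = I_d r²/R² = 5.831×10^-3 A; so B = μ₀ I_d,enc/(2πr) = 3.95×10^-8 T.

3.95×10^-8 T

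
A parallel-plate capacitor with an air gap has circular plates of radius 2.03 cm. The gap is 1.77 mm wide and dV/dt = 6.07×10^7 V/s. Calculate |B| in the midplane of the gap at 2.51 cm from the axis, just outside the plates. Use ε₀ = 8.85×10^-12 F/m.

dE/dt = (dV/dt)/d = 3.429×10^10 V/(m·s); I_d = ε₀(πR²)(dE/dt) = (8.85×10^-12)(1.295×10^-3)(3.429×10^10) = 3.930×10^-4 A.
For r ≥ R the full I_d is enclosed: B = μ₀ I_d/(2πr) = (4π×10^-7)(3.930×10^-4)/(2π·0.0251) = 3.13×10^-9 T.

3.13×10^-9 T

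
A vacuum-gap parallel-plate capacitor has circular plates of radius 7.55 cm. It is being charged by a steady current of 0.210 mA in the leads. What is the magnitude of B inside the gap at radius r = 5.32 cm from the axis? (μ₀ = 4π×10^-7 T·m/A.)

By continuity the displacement current in the gap matches the conduction current: I_d = 2.10×10^-4 A.
For r < R the Ampère–Maxwell law gives B(2πr) = μ₀ I_d (r²/R²), so B = μ₀ I_d r/(2πR²) = (4π×10^-7)(2.10×10^-4)(0.0532)/(2π·0.0755²) = 3.92×10^-10 T.

3.92×10^-10 T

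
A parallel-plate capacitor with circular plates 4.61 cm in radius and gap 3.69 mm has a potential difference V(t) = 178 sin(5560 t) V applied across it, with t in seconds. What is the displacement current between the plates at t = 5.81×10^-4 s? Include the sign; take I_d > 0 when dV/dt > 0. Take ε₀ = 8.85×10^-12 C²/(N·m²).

-1.58×10^-5 A

dV/dt = (178)(5560)·cos(3.23036) = -9.858×10^5 V/s.
I_d = C dV/dt with C = ε₀A/d = (8.85×10^-12)(6.677×10^-3)/(3.69×10^-3) = 1.601×10^-11 F, so I_d = (1.601×10^-11)(-9.858×10^5) = -1.58×10^-5 A.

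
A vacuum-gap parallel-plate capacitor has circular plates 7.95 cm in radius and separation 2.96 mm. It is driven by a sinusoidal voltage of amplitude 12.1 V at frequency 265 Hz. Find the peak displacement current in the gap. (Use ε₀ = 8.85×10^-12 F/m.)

C = ε₀A/d = (8.85×10^-12)(0.01986)/(2.96×10^-3) = 5.938×10^-11 F; ω = 2πf = 1665 rad/s.
I_d = C dV/dt, so |I_d|_max = C V₀ ω = (5.938×10^-11)(12.1)(1665) = 1.20×10^-6 A.

1.20×10^-6 A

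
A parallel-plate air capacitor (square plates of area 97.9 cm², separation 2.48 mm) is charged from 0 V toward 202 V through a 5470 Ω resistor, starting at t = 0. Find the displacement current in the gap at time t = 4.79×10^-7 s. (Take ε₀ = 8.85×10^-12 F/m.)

3.01×10^-3 A

C = ε₀A/d = (8.85×10^-12)(9.79×10^-3)/(2.48×10^-3) = 3.494×10^-11 F, so τ = RC = 1.911×10^-7 s.
The conduction current is I(t) = (V₀/R) e^(−t/τ), and the displacement current between the plates equals it.
t/τ = 2.507; I_d = (202/5470) · e^(−2.507) = (0.03693)(0.08151) = 3.01×10^-3 A.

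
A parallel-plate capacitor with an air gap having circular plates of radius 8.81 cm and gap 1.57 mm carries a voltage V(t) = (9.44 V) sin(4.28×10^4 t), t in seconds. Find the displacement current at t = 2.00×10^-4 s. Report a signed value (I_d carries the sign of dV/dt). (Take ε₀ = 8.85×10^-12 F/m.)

-3.60×10^-5 A

C = ε₀A/d = (8.85×10^-12)(0.02438)/(1.57×10^-3) = 1.374×10^-10 F. dV/dt = V₀ω·cos(ωt); at ωt = 8.56 rad this factor is -0.6488.
I_d = C dV/dt = (1.374×10^-10)(9.44)(4.28×10^4)(-0.6488) = -3.60×10^-5 A.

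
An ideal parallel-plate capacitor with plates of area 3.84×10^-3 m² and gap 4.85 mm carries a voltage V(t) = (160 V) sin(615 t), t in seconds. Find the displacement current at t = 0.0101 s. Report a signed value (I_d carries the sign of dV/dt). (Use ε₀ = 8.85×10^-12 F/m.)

6.88×10^-7 A

C = ε₀A/d = (8.85×10^-12)(3.84×10^-3)/(4.85×10^-3) = 7.007×10^-12 F. dV/dt = V₀ω·cos(ωt); at ωt = 6.2115 rad this factor is 0.9974.
I_d = C dV/dt = (7.007×10^-12)(160)(615)(0.9974) = 6.88×10^-7 A.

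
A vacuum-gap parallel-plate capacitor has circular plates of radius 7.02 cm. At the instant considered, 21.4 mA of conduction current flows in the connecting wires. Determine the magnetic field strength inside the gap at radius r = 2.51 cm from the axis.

2.18×10^-8 T

By continuity the displacement current in the gap matches the conduction current: I_d = 0.0214 A.
For r < R the Ampère–Maxwell law gives B(2πr) = μ₀ I_d (r²/R²), so B = μ₀ I_d r/(2πR²) = (4π×10^-7)(0.0214)(0.0251)/(2π·0.0702²) = 2.18×10^-8 T.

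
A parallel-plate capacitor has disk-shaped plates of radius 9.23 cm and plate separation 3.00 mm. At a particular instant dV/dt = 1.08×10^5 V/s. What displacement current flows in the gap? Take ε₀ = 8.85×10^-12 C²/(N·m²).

8.53×10^-6 A

The field between the plates is E = V/d, so dE/dt = (1.08×10^5)/(3.00×10^-3 m) = 3.600×10^7 V/(m·s).
I_d = ε₀ A (dE/dt) = (8.85×10^-12)(0.02676)(3.600×10^7) = 8.53×10^-6 A.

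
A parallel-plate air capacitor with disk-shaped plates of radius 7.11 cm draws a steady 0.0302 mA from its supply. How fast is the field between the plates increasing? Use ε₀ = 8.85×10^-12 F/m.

2.15×10^8 V/(m·s)

Charge continuity gives I_d = I = 3.02×10^-5 A between the plates.
Since I_d = ε₀ A dE/dt, dE/dt = I_d/(ε₀A) = (3.02×10^-5)/((8.85×10^-12)(0.01588)) = 2.15×10^8 V/(m·s).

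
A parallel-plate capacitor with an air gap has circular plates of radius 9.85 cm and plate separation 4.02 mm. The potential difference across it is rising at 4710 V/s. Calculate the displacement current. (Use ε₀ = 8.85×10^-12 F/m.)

3.16×10^-7 A

E = V/d so dE/dt = (dV/dt)/d = 1.172×10^6 V/(m·s), and I_d = ε₀ A dE/dt = (8.85×10^-12)(0.03048)(1.172×10^6) = 3.16×10^-7 A.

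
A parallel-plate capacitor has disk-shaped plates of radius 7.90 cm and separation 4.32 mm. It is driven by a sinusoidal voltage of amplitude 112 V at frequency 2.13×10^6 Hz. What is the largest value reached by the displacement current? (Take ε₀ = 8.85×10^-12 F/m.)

C = ε₀A/d = (8.85×10^-12)(0.01961)/(4.32×10^-3) = 4.017×10^-11 F; ω = 2πf = 1.338×10^7 rad/s.
I_d = C dV/dt, so |I_d|_max = C V₀ ω = (4.017×10^-11)(112)(1.338×10^7) = 0.0602 A.

0.0602 A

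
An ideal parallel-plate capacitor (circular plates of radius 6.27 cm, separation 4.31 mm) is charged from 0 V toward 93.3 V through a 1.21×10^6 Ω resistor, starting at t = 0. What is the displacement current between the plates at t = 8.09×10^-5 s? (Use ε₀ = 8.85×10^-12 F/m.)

C = ε₀A/d = (8.85×10^-12)(0.01235)/(4.31×10^-3) = 2.536×10^-11 F, so τ = RC = 3.069×10^-5 s.
The conduction current is I(t) = (V₀/R) e^(−t/τ), and the displacement current between the plates equals it.
t/τ = 2.636; I_d = (93.3/1.21×10^6) · e^(−2.636) = (7.711×10^-5)(0.07165) = 5.52×10^-6 A.

5.52×10^-6 A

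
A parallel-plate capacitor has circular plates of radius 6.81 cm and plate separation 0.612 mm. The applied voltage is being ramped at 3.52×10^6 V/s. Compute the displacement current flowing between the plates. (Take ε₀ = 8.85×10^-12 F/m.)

C = ε₀A/d = (8.85×10^-12)(0.01457)/(6.12×10^-4) = 2.107×10^-10 F.
I_d = C dV/dt = (2.107×10^-10)(3.52×10^6) = 7.42×10^-4 A.

7.42×10^-4 A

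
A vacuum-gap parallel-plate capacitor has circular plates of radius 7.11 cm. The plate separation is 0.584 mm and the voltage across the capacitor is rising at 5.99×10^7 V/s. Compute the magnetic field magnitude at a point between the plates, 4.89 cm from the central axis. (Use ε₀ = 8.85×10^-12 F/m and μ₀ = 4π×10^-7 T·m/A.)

dE/dt = (dV/dt)/d = 1.026×10^11 V/(m·s); I_d = ε₀(πR²)(dE/dt) = (8.85×10^-12)(0.01588)(1.026×10^11) = 0.01442 A.
∮B·dl = μ₀ I_d,enc with I_d,enc = I_d r²/R² = 6.821×10^-3 A; so B = μ₀ I_d,enc/(2πr) = 2.79×10^-8 T.

2.79×10^-8 T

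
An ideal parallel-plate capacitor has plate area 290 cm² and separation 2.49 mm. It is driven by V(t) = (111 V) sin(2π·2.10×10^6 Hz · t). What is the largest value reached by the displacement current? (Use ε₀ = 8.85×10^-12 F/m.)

0.151 A

The displacement current equals the conduction current C dV/dt, which peaks at C V₀ ω.
With C = ε₀A/d = (8.85×10^-12)(0.0290)/(2.49×10^-3) = 1.031×10^-10 F and ω = 2πf = 1.319×10^7 rad/s, I_d,max = (1.031×10^-10)(111)(1.319×10^7) = 0.151 A.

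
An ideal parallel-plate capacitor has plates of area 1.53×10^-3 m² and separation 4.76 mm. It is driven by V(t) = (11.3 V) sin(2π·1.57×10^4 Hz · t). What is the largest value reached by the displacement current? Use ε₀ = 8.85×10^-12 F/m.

3.17×10^-6 A

The displacement current equals the conduction current C dV/dt, which peaks at C V₀ ω.
With C = ε₀A/d = (8.85×10^-12)(1.53×10^-3)/(4.76×10^-3) = 2.845×10^-12 F and ω = 2πf = 9.865×10^4 rad/s, I_d,max = (2.845×10^-12)(11.3)(9.865×10^4) = 3.17×10^-6 A.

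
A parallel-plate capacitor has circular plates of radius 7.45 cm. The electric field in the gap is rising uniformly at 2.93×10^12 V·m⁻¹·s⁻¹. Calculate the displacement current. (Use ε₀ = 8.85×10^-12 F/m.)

With a uniform field, Φ_E = EA, so I_d = ε₀ A dE/dt = 0.452 A.

0.452 A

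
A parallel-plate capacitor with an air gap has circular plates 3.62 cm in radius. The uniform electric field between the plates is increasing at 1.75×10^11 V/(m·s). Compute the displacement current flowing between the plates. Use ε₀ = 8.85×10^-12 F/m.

I_d = ε₀ A (dE/dt) = (8.85×10^-12)(4.117×10^-3 m²)(1.75×10^11) = 6.38×10^-3 A.

6.38×10^-3 A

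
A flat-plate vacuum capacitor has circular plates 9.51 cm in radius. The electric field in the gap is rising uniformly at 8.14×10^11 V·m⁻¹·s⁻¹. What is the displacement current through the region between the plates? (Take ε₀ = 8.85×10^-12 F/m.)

0.205 A

With a uniform field, Φ_E = EA, so I_d = ε₀ A dE/dt = 0.205 A.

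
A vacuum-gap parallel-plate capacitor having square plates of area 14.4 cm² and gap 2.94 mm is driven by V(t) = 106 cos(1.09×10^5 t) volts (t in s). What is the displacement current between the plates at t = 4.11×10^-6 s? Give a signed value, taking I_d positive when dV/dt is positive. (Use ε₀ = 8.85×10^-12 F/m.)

dE/dt = (V₀ω/d)·−sin(ωt) with ωt = 0.44799 rad: (106)(1.09×10^5)(-0.4332)/(2.94×10^-3) = -1.702×10^9 V/(m·s).
I_d = ε₀ A dE/dt = (8.85×10^-12)(1.44×10^-3)(-1.702×10^9) = -2.17×10^-5 A.

-2.17×10^-5 A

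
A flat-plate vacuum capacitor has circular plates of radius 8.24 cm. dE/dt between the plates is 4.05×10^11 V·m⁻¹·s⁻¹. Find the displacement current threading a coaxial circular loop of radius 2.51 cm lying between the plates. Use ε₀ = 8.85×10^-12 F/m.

7.09×10^-3 A

I_d = ε₀ dΦ_E/dt = ε₀ πR² (dE/dt) = (8.85×10^-12)(0.02133)(4.05×10^11) = 0.07645 A through the full plate area.
Since J_d is uniform, the enclosed fraction is (r/R)² = 0.09279, giving I_d,enc = 7.09×10^-3 A.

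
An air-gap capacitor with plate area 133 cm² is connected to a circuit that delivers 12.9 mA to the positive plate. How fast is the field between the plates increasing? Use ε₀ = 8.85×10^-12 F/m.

1.10×10^11 V/(m·s)

The displacement current between the plates equals the conduction current, I_d = 12.9 mA.
Inverting I_d = ε₀ A dE/dt gives dE/dt = 0.0129 / (8.85×10^-12 · 0.0133) = 1.10×10^11 V/(m·s).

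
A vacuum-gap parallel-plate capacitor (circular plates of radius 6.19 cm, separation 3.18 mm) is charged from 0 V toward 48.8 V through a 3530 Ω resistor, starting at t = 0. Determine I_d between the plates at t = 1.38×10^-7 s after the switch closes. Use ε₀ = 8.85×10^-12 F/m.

C = ε₀A/d = (8.85×10^-12)(0.01204)/(3.18×10^-3) = 3.351×10^-11 F and τ = RC = 1.183×10^-7 s. I_d in the gap equals the RC charging current.
I_d(t) = (V₀/R) e^(−t/τ) = 0.01382 · e^(−1.167) = 4.30×10^-3 A.

4.30×10^-3 A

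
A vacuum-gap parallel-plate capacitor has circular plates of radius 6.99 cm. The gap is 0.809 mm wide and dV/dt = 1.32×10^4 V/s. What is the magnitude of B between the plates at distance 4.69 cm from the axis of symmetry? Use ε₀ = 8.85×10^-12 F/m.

With E = V/d, dE/dt = 1.632×10^7 V/(m·s) and πR² = 0.01535 m², giving I_d = ε₀ πR² dE/dt = 2.217×10^-6 A.
For r < R the Ampère–Maxwell law gives B(2πr) = μ₀ I_d (r²/R²), so B = μ₀ I_d r/(2πR²) = (4π×10^-7)(2.217×10^-6)(0.0469)/(2π·0.0699²) = 4.26×10^-12 T.

4.26×10^-12 T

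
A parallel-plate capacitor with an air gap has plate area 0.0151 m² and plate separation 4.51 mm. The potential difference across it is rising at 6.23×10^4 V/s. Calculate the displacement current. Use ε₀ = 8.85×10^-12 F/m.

The displacement current equals the charging current C dV/dt. With C = ε₀A/d = (8.85×10^-12)(0.0151)/(4.51×10^-3) = 2.963×10^-11 F, I_d = (2.963×10^-11)(6.23×10^4) = 1.85×10^-6 A.

1.85×10^-6 A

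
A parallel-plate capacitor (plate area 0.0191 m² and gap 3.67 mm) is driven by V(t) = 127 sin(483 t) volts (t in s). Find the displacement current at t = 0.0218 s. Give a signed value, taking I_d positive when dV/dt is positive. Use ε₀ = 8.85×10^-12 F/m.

dV/dt = (127)(483)·cos(10.5294) = -2.757×10^4 V/s.
I_d = C dV/dt with C = ε₀A/d = (8.85×10^-12)(0.0191)/(3.67×10^-3) = 4.606×10^-11 F, so I_d = (4.606×10^-11)(-2.757×10^4) = -1.27×10^-6 A.

-1.27×10^-6 A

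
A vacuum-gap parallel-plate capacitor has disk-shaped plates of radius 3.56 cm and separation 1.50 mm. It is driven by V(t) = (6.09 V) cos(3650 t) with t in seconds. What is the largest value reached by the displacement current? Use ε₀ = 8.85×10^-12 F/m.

5.22×10^-7 A

The displacement current equals the conduction current C dV/dt, which peaks at C V₀ ω.
With C = ε₀A/d = (8.85×10^-12)(3.982×10^-3)/(1.50×10^-3) = 2.349×10^-11 F and ω = 3650 rad/s, I_d,max = (2.349×10^-11)(6.09)(3650) = 5.22×10^-7 A.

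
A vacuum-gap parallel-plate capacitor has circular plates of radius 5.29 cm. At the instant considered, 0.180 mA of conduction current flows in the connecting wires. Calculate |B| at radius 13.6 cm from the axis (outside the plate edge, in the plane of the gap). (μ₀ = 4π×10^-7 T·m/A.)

2.65×10^-10 T

By continuity the displacement current in the gap matches the conduction current: I_d = 1.80×10^-4 A.
For r ≥ R the full I_d is enclosed: B = μ₀ I_d/(2πr) = (4π×10^-7)(1.80×10^-4)/(2π·0.136) = 2.65×10^-10 T.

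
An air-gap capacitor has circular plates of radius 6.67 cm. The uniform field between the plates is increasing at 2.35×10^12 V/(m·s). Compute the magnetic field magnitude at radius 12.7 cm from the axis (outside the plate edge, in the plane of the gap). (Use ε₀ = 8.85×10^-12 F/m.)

4.58×10^-7 T

Total displacement current: I_d = ε₀(πR²)(dE/dt) = (8.85×10^-12)(0.01398)(2.35×10^12) = 0.2907 A.
For r ≥ R the full I_d is enclosed: B = μ₀ I_d/(2πr) = (4π×10^-7)(0.2907)/(2π·0.127) = 4.58×10^-7 T.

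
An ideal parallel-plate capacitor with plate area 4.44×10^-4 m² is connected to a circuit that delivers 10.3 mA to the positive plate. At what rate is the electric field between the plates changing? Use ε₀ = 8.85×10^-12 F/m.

The displacement current between the plates equals the conduction current, I_d = 10.3 mA.
Inverting I_d = ε₀ A dE/dt gives dE/dt = 0.0103 / (8.85×10^-12 · 4.44×10^-4) = 2.62×10^12 V/(m·s).

2.62×10^12 V/(m·s)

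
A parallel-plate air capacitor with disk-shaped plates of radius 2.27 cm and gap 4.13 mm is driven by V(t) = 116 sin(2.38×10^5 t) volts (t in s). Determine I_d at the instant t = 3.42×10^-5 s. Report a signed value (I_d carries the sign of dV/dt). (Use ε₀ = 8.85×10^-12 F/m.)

dE/dt = (V₀ω/d)·cos(ωt) with ωt = 8.1396 rad: (116)(2.38×10^5)(-0.2818)/(4.13×10^-3) = -1.884×10^9 V/(m·s).
I_d = ε₀ A dE/dt = (8.85×10^-12)(1.619×10^-3)(-1.884×10^9) = -2.70×10^-5 A.

-2.70×10^-5 A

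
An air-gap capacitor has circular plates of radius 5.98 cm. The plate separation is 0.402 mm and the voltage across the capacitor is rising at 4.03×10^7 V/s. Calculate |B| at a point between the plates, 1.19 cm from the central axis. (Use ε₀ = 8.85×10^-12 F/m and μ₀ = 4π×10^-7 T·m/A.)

With E = V/d, dE/dt = 1.002×10^11 V/(m·s) and πR² = 0.01123 m², giving I_d = ε₀ πR² dE/dt = 9.958×10^-3 A.
∮B·dl = μ₀ I_d,enc with I_d,enc = I_d r²/R² = 3.943×10^-4 A; so B = μ₀ I_d,enc/(2πr) = 6.63×10^-9 T.

6.63×10^-9 T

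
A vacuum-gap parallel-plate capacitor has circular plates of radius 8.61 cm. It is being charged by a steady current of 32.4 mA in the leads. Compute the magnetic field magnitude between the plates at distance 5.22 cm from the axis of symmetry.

4.56×10^-8 T

Between the plates the displacement current equals the wire current: I_d = 32.4 mA = 0.0324 A.
An Ampèrian loop of radius r encloses a fraction (r/R)² of I_d. Then B·2πr = μ₀ I_d (r/R)², giving B = μ₀ I_d r/(2πR²) = 4.56×10^-8 T.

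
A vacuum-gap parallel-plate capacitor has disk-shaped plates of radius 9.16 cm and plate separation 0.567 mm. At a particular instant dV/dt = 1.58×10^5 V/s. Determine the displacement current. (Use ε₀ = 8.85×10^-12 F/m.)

E = V/d so dE/dt = (dV/dt)/d = 2.787×10^8 V/(m·s), and I_d = ε₀ A dE/dt = (8.85×10^-12)(0.02636)(2.787×10^8) = 6.50×10^-5 A.

6.50×10^-5 A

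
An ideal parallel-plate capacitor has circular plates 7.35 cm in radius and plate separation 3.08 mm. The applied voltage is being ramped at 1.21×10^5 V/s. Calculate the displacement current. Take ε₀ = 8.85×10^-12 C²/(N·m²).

5.90×10^-6 A

E = V/d so dE/dt = (dV/dt)/d = 3.929×10^7 V/(m·s), and I_d = ε₀ A dE/dt = (8.85×10^-12)(0.01697)(3.929×10^7) = 5.90×10^-6 A.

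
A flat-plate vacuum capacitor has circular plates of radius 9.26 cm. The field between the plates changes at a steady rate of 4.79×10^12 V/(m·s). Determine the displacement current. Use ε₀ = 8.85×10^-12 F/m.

1.14 A

With a uniform field, Φ_E = EA, so I_d = ε₀ A dE/dt = 1.14 A.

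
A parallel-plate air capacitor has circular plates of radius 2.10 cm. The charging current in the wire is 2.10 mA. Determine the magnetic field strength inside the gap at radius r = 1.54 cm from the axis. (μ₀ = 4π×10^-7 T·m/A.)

1.47×10^-8 T

By continuity the displacement current in the gap matches the conduction current: I_d = 2.10×10^-3 A.
An Ampèrian loop of radius r encloses a fraction (r/R)² of I_d. Then B·2πr = μ₀ I_d (r/R)², giving B = μ₀ I_d r/(2πR²) = 1.47×10^-8 T.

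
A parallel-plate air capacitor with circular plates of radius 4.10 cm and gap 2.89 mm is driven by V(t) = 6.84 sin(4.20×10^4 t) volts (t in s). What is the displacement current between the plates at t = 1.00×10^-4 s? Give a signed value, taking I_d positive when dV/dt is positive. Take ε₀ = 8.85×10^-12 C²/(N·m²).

-2.28×10^-6 A

C = ε₀A/d = (8.85×10^-12)(5.281×10^-3)/(2.89×10^-3) = 1.617×10^-11 F. dV/dt = V₀ω·cos(ωt); at ωt = 4.2 rad this factor is -0.4903.
I_d = C dV/dt = (1.617×10^-11)(6.84)(4.20×10^4)(-0.4903) = -2.28×10^-6 A.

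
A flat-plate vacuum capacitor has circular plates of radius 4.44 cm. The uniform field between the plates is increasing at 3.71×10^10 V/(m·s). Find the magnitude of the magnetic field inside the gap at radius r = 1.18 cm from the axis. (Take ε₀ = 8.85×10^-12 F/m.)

2.43×10^-9 T

Total displacement current: I_d = ε₀(πR²)(dE/dt) = (8.85×10^-12)(6.193×10^-3)(3.71×10^10) = 2.033×10^-3 A.
∮B·dl = μ₀ I_d,enc with I_d,enc = I_d r²/R² = 1.436×10^-4 A; so B = μ₀ I_d,enc/(2πr) = 2.43×10^-9 T.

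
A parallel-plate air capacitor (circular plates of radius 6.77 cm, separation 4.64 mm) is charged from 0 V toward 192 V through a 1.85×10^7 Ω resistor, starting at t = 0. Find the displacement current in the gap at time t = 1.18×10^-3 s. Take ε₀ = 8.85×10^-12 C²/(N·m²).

1.02×10^-6 A

C = ε₀A/d = (8.85×10^-12)(0.01440)/(4.64×10^-3) = 2.747×10^-11 F, so τ = RC = 5.082×10^-4 s.
The conduction current is I(t) = (V₀/R) e^(−t/τ), and the displacement current between the plates equals it.
t/τ = 2.322; I_d = (192/1.85×10^7) · e^(−2.322) = (1.038×10^-5)(0.09808) = 1.02×10^-6 A.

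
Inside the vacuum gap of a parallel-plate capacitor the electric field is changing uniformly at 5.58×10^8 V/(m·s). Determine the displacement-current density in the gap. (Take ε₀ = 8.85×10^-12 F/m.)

4.94×10^-3 A/m²

J_d = ε₀ ∂E/∂t, so J_d = 4.94×10^-3 A/m².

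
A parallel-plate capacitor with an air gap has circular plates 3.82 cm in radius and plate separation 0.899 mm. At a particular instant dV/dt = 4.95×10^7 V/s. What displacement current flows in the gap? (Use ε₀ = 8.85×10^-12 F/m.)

2.23×10^-3 A

The field between the plates is E = V/d, so dE/dt = (4.95×10^7)/(8.99×10^-4 m) = 5.506×10^10 V/(m·s).
I_d = ε₀ A (dE/dt) = (8.85×10^-12)(4.584×10^-3)(5.506×10^10) = 2.23×10^-3 A.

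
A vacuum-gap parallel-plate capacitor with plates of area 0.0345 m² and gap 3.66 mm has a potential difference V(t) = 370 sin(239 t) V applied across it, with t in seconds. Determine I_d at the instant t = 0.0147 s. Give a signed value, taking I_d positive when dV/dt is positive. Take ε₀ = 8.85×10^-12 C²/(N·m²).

-6.87×10^-6 A

C = ε₀A/d = (8.85×10^-12)(0.0345)/(3.66×10^-3) = 8.342×10^-11 F. dV/dt = V₀ω·cos(ωt); at ωt = 3.5133 rad this factor is -0.9317.
I_d = C dV/dt = (8.342×10^-11)(370)(239)(-0.9317) = -6.87×10^-6 A.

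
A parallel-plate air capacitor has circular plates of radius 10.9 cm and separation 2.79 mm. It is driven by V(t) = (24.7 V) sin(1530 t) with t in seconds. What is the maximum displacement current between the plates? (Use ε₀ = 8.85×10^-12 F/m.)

4.47×10^-6 A

C = ε₀A/d = (8.85×10^-12)(0.03733)/(2.79×10^-3) = 1.184×10^-10 F; ω = 1530 rad/s.
I_d = C dV/dt, so |I_d|_max = C V₀ ω = (1.184×10^-10)(24.7)(1530) = 4.47×10^-6 A.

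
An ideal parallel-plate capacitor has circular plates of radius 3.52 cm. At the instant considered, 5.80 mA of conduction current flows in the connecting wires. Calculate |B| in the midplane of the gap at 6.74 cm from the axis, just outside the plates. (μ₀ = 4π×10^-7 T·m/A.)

Between the plates the displacement current equals the wire current: I_d = 5.80 mA = 5.80×10^-3 A.
With r > R the enclosed displacement current is the full I_d; B = μ₀ I_d / (2πr) = 1.72×10^-8 T.

1.72×10^-8 T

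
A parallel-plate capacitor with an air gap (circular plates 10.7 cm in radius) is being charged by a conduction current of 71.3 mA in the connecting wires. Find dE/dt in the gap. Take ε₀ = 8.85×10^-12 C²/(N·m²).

2.24×10^11 V/(m·s)

By continuity, I_d in the gap equals the 71.3 mA flowing in the wire.
Since I_d = ε₀ A dE/dt, dE/dt = I_d/(ε₀A) = (0.0713)/((8.85×10^-12)(0.03597)) = 2.24×10^11 V/(m·s).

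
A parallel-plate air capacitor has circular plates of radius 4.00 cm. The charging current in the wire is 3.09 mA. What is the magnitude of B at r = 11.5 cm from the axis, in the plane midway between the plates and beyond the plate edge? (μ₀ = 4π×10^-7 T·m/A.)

By continuity the displacement current in the gap matches the conduction current: I_d = 3.09×10^-3 A.
With r > R the enclosed displacement current is the full I_d; B = μ₀ I_d / (2πr) = 5.37×10^-9 T.

5.37×10^-9 T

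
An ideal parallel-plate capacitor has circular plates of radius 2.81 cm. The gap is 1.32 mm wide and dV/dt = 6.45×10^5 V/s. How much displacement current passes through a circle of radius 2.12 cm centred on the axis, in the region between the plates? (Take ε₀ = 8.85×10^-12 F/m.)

I_d = C dV/dt with C = ε₀πR²/d = 1.663×10^-11 F, so I_d = (1.663×10^-11)(6.45×10^5) = 1.073×10^-5 A.
Since J_d is uniform, the enclosed fraction is (r/R)² = 0.5692, giving I_d,enc = 6.11×10^-6 A.

6.11×10^-6 A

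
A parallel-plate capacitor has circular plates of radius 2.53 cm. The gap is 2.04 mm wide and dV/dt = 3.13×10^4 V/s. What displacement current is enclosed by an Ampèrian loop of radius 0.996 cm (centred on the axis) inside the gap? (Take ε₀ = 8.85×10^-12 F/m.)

dE/dt = (dV/dt)/d = 1.534×10^7 V/(m·s); I_d = ε₀(πR²)(dE/dt) = (8.85×10^-12)(2.011×10^-3)(1.534×10^7) = 2.730×10^-7 A.
Through an area πr² the displacement current is I_d·(πr²/πR²) = I_d (r/R)² = 4.23×10^-8 A.

4.23×10^-8 A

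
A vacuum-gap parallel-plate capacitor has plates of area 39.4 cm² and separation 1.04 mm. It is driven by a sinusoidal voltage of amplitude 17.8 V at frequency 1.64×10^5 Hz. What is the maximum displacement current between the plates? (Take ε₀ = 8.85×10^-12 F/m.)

6.15×10^-4 A

C = ε₀A/d = (8.85×10^-12)(3.94×10^-3)/(1.04×10^-3) = 3.353×10^-11 F; ω = 2πf = 1.030×10^6 rad/s.
I_d = C dV/dt, so |I_d|_max = C V₀ ω = (3.353×10^-11)(17.8)(1.030×10^6) = 6.15×10^-4 A.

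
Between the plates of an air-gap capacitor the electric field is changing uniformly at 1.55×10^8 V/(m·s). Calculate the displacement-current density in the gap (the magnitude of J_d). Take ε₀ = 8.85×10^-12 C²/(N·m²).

J_d = ε₀ dE/dt = (8.85×10^-12)(1.55×10^8) = 1.37×10^-3 A/m².

1.37×10^-3 A/m²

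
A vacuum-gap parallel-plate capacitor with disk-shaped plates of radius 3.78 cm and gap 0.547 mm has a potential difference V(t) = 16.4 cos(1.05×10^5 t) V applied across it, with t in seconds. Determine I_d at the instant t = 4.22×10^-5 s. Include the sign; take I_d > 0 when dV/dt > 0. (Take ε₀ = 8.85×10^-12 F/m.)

C = ε₀A/d = (8.85×10^-12)(4.489×10^-3)/(5.47×10^-4) = 7.263×10^-11 F. dV/dt = V₀ω·−sin(ωt); at ωt = 4.431 rad this factor is 0.9607.
I_d = C dV/dt = (7.263×10^-11)(16.4)(1.05×10^5)(0.9607) = 1.20×10^-4 A.

1.20×10^-4 A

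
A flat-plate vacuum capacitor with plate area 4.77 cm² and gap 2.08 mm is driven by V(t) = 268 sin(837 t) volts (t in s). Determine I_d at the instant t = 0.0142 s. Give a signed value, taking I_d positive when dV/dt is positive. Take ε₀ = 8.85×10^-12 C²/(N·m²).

dE/dt = (V₀ω/d)·cos(ωt) with ωt = 11.8854 rad: (268)(837)(0.7770)/(2.08×10^-3) = 8.379×10^7 V/(m·s).
I_d = ε₀ A dE/dt = (8.85×10^-12)(4.77×10^-4)(8.379×10^7) = 3.54×10^-7 A.

3.54×10^-7 A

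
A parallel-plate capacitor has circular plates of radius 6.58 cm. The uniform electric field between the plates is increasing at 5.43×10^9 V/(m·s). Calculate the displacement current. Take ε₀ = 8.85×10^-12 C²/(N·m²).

6.54×10^-4 A

The displacement current is ε₀ times dΦ_E/dt = ε₀ A dE/dt = (8.85×10^-12)(0.01360)(5.43×10^9) = 6.54×10^-4 A.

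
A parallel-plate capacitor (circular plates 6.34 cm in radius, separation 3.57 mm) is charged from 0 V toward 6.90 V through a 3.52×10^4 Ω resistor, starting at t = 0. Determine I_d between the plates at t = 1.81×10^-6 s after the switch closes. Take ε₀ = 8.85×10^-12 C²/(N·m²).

3.79×10^-5 A

C = ε₀A/d = (8.85×10^-12)(0.01263)/(3.57×10^-3) = 3.131×10^-11 F and τ = RC = 1.102×10^-6 s. I_d in the gap equals the RC charging current.
I_d(t) = (V₀/R) e^(−t/τ) = 1.960×10^-4 · e^(−1.642) = 3.79×10^-5 A.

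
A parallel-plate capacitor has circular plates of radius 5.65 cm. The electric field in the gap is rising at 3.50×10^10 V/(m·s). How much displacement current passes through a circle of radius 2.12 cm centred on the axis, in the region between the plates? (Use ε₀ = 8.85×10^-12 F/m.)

4.37×10^-4 A

Total displacement current: I_d = ε₀(πR²)(dE/dt) = (8.85×10^-12)(0.01003)(3.50×10^10) = 3.107×10^-3 A.
The field is uniform, so I_d,enc = I_d (r/R)² = (3.107×10^-3)(2.12/5.65)² = 4.37×10^-4 A.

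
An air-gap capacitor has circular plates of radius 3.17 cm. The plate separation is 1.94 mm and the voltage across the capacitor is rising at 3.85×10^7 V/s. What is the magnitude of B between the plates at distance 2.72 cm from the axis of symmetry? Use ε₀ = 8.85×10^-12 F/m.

3.00×10^-9 T

dE/dt = (dV/dt)/d = 1.985×10^10 V/(m·s); I_d = ε₀(πR²)(dE/dt) = (8.85×10^-12)(3.157×10^-3)(1.985×10^10) = 5.546×10^-4 A.
An Ampèrian loop of radius r encloses a fraction (r/R)² of I_d. Then B·2πr = μ₀ I_d (r/R)², giving B = μ₀ I_d r/(2πR²) = 3.00×10^-9 T.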